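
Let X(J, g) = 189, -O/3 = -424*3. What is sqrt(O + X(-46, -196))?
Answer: 3*sqrt(445) ≈ 63.285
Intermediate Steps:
O = 3816 (O = -(-1272)*3 = -3*(-1272) = 3816)
sqrt(O + X(-46, -196)) = sqrt(3816 + 189) = sqrt(4005) = 3*sqrt(445)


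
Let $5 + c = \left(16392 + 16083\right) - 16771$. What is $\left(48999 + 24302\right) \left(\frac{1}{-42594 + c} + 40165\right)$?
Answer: $\frac{79182501741874}{26895} \approx 2.9441 \cdot 10^{9}$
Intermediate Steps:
$c = 15699$ ($c = -5 + \left(\left(16392 + 16083\right) - 16771\right) = -5 + \left(32475 - 16771\right) = -5 + 15704 = 15699$)
$\left(48999 + 24302\right) \left(\frac{1}{-42594 + c} + 40165\right) = \left(48999 + 24302\right) \left(\frac{1}{-42594 + 15699} + 40165\right) = 73301 \left(\frac{1}{-26895} + 40165\right) = 73301 \left(- \frac{1}{26895} + 40165\right) = 73301 \cdot \frac{1080237674}{26895} = \frac{79182501741874}{26895}$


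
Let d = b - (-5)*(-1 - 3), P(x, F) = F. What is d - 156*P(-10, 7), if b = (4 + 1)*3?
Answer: -1097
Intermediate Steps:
b = 15 (b = 5*3 = 15)
d = -5 (d = 15 - (-5)*(-1 - 3) = 15 - (-5)*(-4) = 15 - 1*20 = 15 - 20 = -5)
d - 156*P(-10, 7) = -5 - 156*7 = -5 - 1092 = -1097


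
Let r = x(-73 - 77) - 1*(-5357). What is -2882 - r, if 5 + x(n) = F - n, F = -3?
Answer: -8381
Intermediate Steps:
x(n) = -8 - n (x(n) = -5 + (-3 - n) = -8 - n)
r = 5499 (r = (-8 - (-73 - 77)) - 1*(-5357) = (-8 - 1*(-150)) + 5357 = (-8 + 150) + 5357 = 142 + 5357 = 5499)
-2882 - r = -2882 - 1*5499 = -2882 - 5499 = -8381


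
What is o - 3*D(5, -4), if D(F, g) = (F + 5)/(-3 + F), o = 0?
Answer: -15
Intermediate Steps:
D(F, g) = (5 + F)/(-3 + F)
o - 3*D(5, -4) = 0 - 3*(5 + 5)/(-3 + 5) = 0 - 3*10/2 = 0 - 3*5 = 0 - 15 = -15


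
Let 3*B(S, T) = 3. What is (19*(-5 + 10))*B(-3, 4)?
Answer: 95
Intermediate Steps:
B(S, T) = 1 (B(S, T) = (⅓)*3 = 1)
(19*(-5 + 10))*B(-3, 4) = (19*(-5 + 10))*1 = (19*5)*1 = 95*1 = 95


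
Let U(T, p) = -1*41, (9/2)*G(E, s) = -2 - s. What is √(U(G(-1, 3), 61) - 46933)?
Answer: I*√46974 ≈ 216.73*I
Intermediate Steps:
G(E, s) = -4/9 - 2*s/9 (G(E, s) = 2*(-2 - s)/9 = -4/9 - 2*s/9)
U(T, p) = -41
√(U(G(-1, 3), 61) - 46933) = √(-41 - 46933) = √(-46974) = I*√46974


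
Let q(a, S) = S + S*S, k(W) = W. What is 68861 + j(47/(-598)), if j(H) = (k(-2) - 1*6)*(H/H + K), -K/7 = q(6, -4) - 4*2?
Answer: 69077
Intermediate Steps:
q(a, S) = S + S**2
K = -28 (K = -7*(-4*(1 - 4) - 4*2) = -7*(-4*(-3) - 8) = -7*(12 - 8) = -7*4 = -28)
j(H) = 216 (j(H) = (-2 - 1*6)*(H/H - 28) = (-2 - 6)*(1 - 28) = -8*(-27) = 216)
68861 + j(47/(-598)) = 68861 + 216 = 69077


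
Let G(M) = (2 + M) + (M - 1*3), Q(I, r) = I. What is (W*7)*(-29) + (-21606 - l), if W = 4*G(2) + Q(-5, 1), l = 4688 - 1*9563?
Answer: -18152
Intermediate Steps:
G(M) = -1 + 2*M (G(M) = (2 + M) + (M - 3) = (2 + M) + (-3 + M) = -1 + 2*M)
l = -4875 (l = 4688 - 9563 = -4875)
W = 7 (W = 4*(-1 + 2*2) - 5 = 4*(-1 + 4) - 5 = 4*3 - 5 = 12 - 5 = 7)
(W*7)*(-29) + (-21606 - l) = (7*7)*(-29) + (-21606 - 1*(-4875)) = 49*(-29) + (-21606 + 4875) = -1421 - 16731 = -18152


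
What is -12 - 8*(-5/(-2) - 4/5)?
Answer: -128/5 ≈ -25.600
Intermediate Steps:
-12 - 8*(-5/(-2) - 4/5) = -12 - 8*(-5*(-½) - 4*⅕) = -12 - 8*(5/2 - ⅘) = -12 - 8*17/10 = -12 - 68/5 = -128/5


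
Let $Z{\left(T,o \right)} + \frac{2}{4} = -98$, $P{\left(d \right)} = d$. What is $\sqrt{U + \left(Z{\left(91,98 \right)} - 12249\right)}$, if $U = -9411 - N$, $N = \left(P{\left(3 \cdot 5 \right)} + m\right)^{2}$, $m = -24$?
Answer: $\frac{i \sqrt{87358}}{2} \approx 147.78 i$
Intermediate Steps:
$N = 81$ ($N = \left(3 \cdot 5 - 24\right)^{2} = \left(15 - 24\right)^{2} = \left(-9\right)^{2} = 81$)
$Z{\left(T,o \right)} = - \frac{197}{2}$ ($Z{\left(T,o \right)} = - \frac{1}{2} - 98 = - \frac{197}{2}$)
$U = -9492$ ($U = -9411 - 81 = -9492$)
$\sqrt{U + \left(Z{\left(91,98 \right)} - 12249\right)} = \sqrt{-9492 - \frac{24695}{2}} = \sqrt{- \frac{43679}{2}} = \frac{i \sqrt{87358}}{2}$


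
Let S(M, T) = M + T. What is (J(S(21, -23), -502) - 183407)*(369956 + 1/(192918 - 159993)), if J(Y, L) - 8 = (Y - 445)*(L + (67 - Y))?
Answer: 41219831602584/10975 ≈ 3.7558e+9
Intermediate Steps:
J(Y, L) = 8 + (-445 + Y)*(67 + L - Y) (J(Y, L) = 8 + (Y - 445)*(L + (67 - Y)) = 8 + (-445 + Y)*(67 + L - Y))
(J(S(21, -23), -502) - 183407)*(369956 + 1/(192918 - 159993)) = ((-29807 - (21 - 23)² - 445*(-502) + 512*(21 - 23) - 502*(21 - 23)) - 183407)*(369956 + 1/(192918 - 159993)) = ((-29807 - 1*(-2)² + 223390 + 512*(-2) - 502*(-2)) - 183407)*(369956 + 1/32925) = ((-29807 - 1*4 + 223390 - 1024 + 1004) - 183407)*(369956 + 1/32925) = ((-29807 - 4 + 223390 - 1024 + 1004) - 183407)*(12180801301/32925) = (193559 - 183407)*(12180801301/32925) = 10152*(12180801301/32925) = 41219831602584/10975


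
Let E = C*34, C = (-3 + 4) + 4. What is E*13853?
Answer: 2355010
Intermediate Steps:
C = 5 (C = 1 + 4 = 5)
E = 170 (E = 5*34 = 170)
E*13853 = 170*13853 = 2355010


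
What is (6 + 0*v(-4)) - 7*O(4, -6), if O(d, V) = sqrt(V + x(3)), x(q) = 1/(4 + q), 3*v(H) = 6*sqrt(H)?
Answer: 6 - I*sqrt(287) ≈ 6.0 - 16.941*I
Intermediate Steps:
v(H) = 2*sqrt(H) (v(H) = (6*sqrt(H))/3 = 2*sqrt(H))
O(d, V) = sqrt(1/7 + V) (O(d, V) = sqrt(V + 1/(4 + 3)) = sqrt(V + 1/7) = sqrt(1/7 + V))
(6 + 0*v(-4)) - 7*O(4, -6) = (6 + 0*(2*sqrt(-4))) - sqrt(7 + 49*(-6)) = (6 + 0*(2*(2*I))) - sqrt(7 - 294) = (6 + 0*(4*I)) - sqrt(-287) = (6 + 0) - I*sqrt(287) = 6 - I*sqrt(287)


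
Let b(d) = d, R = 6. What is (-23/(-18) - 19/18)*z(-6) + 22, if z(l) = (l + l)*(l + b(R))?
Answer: 22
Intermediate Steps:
z(l) = 2*l*(6 + l) (z(l) = (l + l)*(l + 6) = (2*l)*(6 + l) = 2*l*(6 + l))
(-23/(-18) - 19/18)*z(-6) + 22 = (-23/(-18) - 19/18)*(2*(-6)*(6 - 6)) + 22 = (-23*(-1/18) - 19*1/18)*(2*(-6)*0) + 22 = (23/18 - 19/18)*0 + 22 = (2/9)*0 + 22 = 0 + 22 = 22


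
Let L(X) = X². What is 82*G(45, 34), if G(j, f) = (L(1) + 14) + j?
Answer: 4920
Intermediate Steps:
G(j, f) = 15 + j (G(j, f) = (1² + 14) + j = (1 + 14) + j = 15 + j)
82*G(45, 34) = 82*(15 + 45) = 82*60 = 4920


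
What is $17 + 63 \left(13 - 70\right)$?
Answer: $-3574$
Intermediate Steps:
$17 + 63 \left(13 - 70\right) = 17 + 63 \left(-57\right) = 17 - 3591 = -3574$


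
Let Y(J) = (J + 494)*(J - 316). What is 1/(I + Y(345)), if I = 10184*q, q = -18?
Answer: -1/158981 ≈ -6.2901e-6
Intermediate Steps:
Y(J) = (-316 + J)*(494 + J) (Y(J) = (494 + J)*(-316 + J) = (-316 + J)*(494 + J))
I = -183312 (I = 10184*(-18) = -183312)
1/(I + Y(345)) = 1/(-183312 + (-156104 + 345**2 + 178*345)) = 1/(-183312 + (-156104 + 119025 + 61410)) = 1/(-183312 + 24331) = 1/(-158981) = -1/158981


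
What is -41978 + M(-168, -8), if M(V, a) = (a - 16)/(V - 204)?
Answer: -1301316/31 ≈ -41978.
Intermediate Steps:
M(V, a) = (-16 + a)/(-204 + V)
-41978 + M(-168, -8) = -41978 + (-16 - 8)/(-204 - 168) = -41978 - 24/(-372) = -41978 - 1/372*(-24) = -41978 + 2/31 = -1301316/31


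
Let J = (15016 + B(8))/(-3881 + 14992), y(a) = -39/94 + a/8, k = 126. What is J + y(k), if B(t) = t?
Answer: 34857525/2088868 ≈ 16.687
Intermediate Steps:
y(a) = -39/94 + a/8 (y(a) = -39*1/94 + a*(⅛) = -39/94 + a/8)
J = 15024/11111 (J = (15016 + 8)/(-3881 + 14992) = 15024/11111 ≈ 1.3522)
J + y(k) = 15024/11111 + (-39/94 + (⅛)*126) = 15024/11111 + (-39/94 + 63/4) = 15024/11111 + 2883/188 = 34857525/2088868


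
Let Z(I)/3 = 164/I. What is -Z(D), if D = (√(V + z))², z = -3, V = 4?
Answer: -492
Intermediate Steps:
D = 1 (D = (√(4 - 3))² = (√1)² = 1² = 1)
Z(I) = 492/I (Z(I) = 3*(164/I) = 492/I)
-Z(D) = -492/1 = -492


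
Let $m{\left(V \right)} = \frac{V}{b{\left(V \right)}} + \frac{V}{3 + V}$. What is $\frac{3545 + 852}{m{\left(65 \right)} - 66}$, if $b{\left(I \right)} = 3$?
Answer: $- \frac{896988}{8849} \approx -101.37$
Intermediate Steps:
$m{\left(V \right)} = \frac{V}{3} + \frac{V}{3 + V}$
$\frac{3545 + 852}{m{\left(65 \right)} - 66} = \frac{3545 + 852}{\frac{1}{3} \cdot 65 \frac{1}{3 + 65} \left(6 + 65\right) - 66} = \frac{4397}{\frac{1}{3} \cdot 65 \cdot \frac{1}{68} \cdot 71 + \left(-271 + 205\right)} = \frac{4397}{\frac{1}{3} \cdot 65 \cdot \frac{1}{68} \cdot 71 - 66} = \frac{4397}{\frac{4615}{204} - 66} = \frac{4397}{- \frac{8849}{204}} = 4397 \left(- \frac{204}{8849}\right) = - \frac{896988}{8849}$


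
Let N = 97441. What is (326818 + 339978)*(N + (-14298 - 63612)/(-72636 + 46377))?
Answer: 568728340564228/8753 ≈ 6.4975e+10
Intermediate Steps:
(326818 + 339978)*(N + (-14298 - 63612)/(-72636 + 46377)) = (326818 + 339978)*(97441 + (-14298 - 63612)/(-72636 + 46377)) = 666796*(97441 - 77910/(-26259)) = 666796*(97441 - 77910*(-1/26259)) = 666796*(97441 + 25970/8753) = 666796*(852927043/8753) = 568728340564228/8753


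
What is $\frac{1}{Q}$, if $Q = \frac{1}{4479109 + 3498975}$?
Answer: $7978084$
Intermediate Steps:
$Q = \frac{1}{7978084} \approx 1.2534 \cdot 10^{-7}$
$\frac{1}{Q} = \frac{1}{\frac{1}{7978084}} = 7978084$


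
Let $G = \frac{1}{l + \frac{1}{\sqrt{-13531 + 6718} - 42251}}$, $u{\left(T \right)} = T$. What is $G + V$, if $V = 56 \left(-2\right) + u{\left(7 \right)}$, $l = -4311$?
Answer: $- \frac{3483549219452356190}{33176585939564017} + \frac{3 i \sqrt{757}}{33176585939564017} \approx -105.0 + 2.4879 \cdot 10^{-15} i$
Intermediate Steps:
$V = -105$ ($V = 56 \left(-2\right) + 7 = -112 + 7 = -105$)
$G = \frac{1}{-4311 + \frac{1}{-42251 + 3 i \sqrt{757}}}$ ($G = \frac{1}{-4311 + \frac{1}{\sqrt{-13531 + 6718} - 42251}} = \frac{1}{-4311 + \frac{1}{\sqrt{-6813} - 42251}} = \frac{1}{-4311 + \frac{1}{3 i \sqrt{757} - 42251}} = \frac{1}{-4311 + \frac{1}{-42251 + 3 i \sqrt{757}}} \approx -0.00023196 + 2.0 \cdot 10^{-15} i$)
$G + V = \left(- \frac{7695798134405}{33176585939564017} + \frac{3 i \sqrt{757}}{33176585939564017}\right) - 105 = - \frac{3483549219452356190}{33176585939564017} + \frac{3 i \sqrt{757}}{33176585939564017}$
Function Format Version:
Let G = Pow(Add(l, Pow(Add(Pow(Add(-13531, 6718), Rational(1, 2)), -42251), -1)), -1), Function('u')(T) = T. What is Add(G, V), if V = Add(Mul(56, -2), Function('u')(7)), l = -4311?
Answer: Add(Rational(-3483549219452356190, 33176585939564017), Mul(Rational(3, 33176585939564017), I, Pow(757, Rational(1, 2)))) ≈ Add(-105.00, Mul(2.4879e-15, I))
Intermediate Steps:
V = -105 (V = Add(Mul(56, -2), 7) = Add(-112, 7) = -105)
G = Pow(Add(-4311, Pow(Add(-42251, Mul(3, I, Pow(757, Rational(1, 2)))), -1)), -1) (G = Pow(Add(-4311, Pow(Add(Pow(Add(-13531, 6718), Rational(1, 2)), -42251), -1)), -1) = Pow(Add(-4311, Pow(Add(Pow(-6813, Rational(1, 2)), -42251), -1)), -1) = Pow(Add(-4311, Pow(Add(Mul(3, I, Pow(757, Rational(1, 2))), -42251), -1)), -1) = Pow(Add(-4311, Pow(Add(-42251, Mul(3, I, Pow(757, Rational(1, 2)))), -1)), -1) ≈ Add(-0.00023196, Mul(0.e-15, I)))
Add(G, V) = Add(Add(Rational(-7695798134405, 33176585939564017), Mul(Rational(3, 33176585939564017), I, Pow(757, Rational(1, 2)))), -105) = Add(Rational(-3483549219452356190, 33176585939564017), Mul(Rational(3, 33176585939564017), I, Pow(757, Rational(1, 2))))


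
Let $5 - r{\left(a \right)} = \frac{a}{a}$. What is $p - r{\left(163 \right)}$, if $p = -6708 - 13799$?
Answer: $-20511$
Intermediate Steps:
$r{\left(a \right)} = 4$ ($r{\left(a \right)} = 5 - \frac{a}{a} = 5 - 1 = 4$)
$p = -20507$ ($p = -6708 - 13799 = -20507$)
$p - r{\left(163 \right)} = -20507 - 4 = -20511$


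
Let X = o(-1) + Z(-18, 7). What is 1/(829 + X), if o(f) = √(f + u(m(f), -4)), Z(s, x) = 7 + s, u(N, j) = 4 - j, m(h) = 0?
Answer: 818/669117 - √7/669117 ≈ 0.0012186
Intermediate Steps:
o(f) = √(8 + f) (o(f) = √(f + (4 - 1*(-4))) = √(f + (4 + 4)) = √(f + 8) = √(8 + f))
X = -11 + √7 (X = √(8 - 1) + (7 - 18) = √7 - 11 = -11 + √7 ≈ -8.3542)
1/(829 + X) = 1/(829 + (-11 + √7)) = 1/(818 + √7)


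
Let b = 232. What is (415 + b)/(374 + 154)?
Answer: 647/528 ≈ 1.2254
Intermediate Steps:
(415 + b)/(374 + 154) = (415 + 232)/(374 + 154) = 647/528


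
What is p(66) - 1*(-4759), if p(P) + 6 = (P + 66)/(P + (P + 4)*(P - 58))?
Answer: 1487755/313 ≈ 4753.2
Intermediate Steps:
p(P) = -6 + (66 + P)/(P + (-58 + P)*(4 + P)) (p(P) = -6 + (P + 66)/(P + (P + 4)*(P - 58)) = -6 + (66 + P)/(P + (4 + P)*(-58 + P)) = -6 + (66 + P)/(P + (-58 + P)*(4 + P)))
p(66) - 1*(-4759) = (-1458 - 319*66 + 6*66²)/(232 - 1*66² + 53*66) - 1*(-4759) = (-1458 - 21054 + 6*4356)/(232 - 1*4356 + 3498) + 4759 = (-1458 - 21054 + 26136)/(232 - 4356 + 3498) + 4759 = 3624/(-626) + 4759 = -1/626*3624 + 4759 = -1812/313 + 4759 = 1487755/313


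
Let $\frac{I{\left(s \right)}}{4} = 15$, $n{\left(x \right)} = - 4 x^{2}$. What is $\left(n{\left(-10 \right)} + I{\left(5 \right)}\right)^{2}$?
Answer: $115600$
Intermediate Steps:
$I{\left(s \right)} = 60$ ($I{\left(s \right)} = 4 \cdot 15 = 60$)
$\left(n{\left(-10 \right)} + I{\left(5 \right)}\right)^{2} = \left(- 4 \left(-10\right)^{2} + 60\right)^{2} = \left(\left(-4\right) 100 + 60\right)^{2} = \left(-400 + 60\right)^{2} = \left(-340\right)^{2} = 115600$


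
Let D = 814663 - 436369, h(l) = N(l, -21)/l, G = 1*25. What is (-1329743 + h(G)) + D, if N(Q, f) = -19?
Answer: -23786244/25 ≈ -9.5145e+5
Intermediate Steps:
G = 25
h(l) = -19/l
D = 378294
(-1329743 + h(G)) + D = (-1329743 - 19/25) + 378294 = -33243594/25 + 378294 = -23786244/25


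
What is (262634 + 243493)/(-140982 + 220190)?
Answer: 506127/79208 ≈ 6.3898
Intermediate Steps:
(262634 + 243493)/(-140982 + 220190) = 506127/79208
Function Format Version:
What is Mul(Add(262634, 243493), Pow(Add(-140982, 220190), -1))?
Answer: Rational(506127, 79208) ≈ 6.3898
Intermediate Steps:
Mul(Add(262634, 243493), Pow(Add(-140982, 220190), -1)) = Mul(506127, Pow(79208, -1)) = Mul(506127, Rational(1, 79208)) = Rational(506127, 79208)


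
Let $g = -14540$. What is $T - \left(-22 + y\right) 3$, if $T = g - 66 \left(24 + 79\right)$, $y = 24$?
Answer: $-21344$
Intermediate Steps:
$T = -21338$ ($T = -14540 - 66 \left(24 + 79\right) = -14540 - 66 \cdot 103 = -14540 - 6798 = -21338$)
$T - \left(-22 + y\right) 3 = -21338 - \left(-22 + 24\right) 3 = -21338 - 2 \cdot 3 = -21338 - 6 = -21344$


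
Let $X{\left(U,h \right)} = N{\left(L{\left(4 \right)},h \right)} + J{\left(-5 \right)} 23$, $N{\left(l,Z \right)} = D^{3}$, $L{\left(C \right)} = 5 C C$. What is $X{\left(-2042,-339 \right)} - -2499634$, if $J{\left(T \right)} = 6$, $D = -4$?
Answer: $2499708$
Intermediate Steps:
$L{\left(C \right)} = 5 C^{2}$
$N{\left(l,Z \right)} = -64$ ($N{\left(l,Z \right)} = \left(-4\right)^{3} = -64$)
$X{\left(U,h \right)} = 74$ ($X{\left(U,h \right)} = -64 + 6 \cdot 23 = -64 + 138 = 74$)
$X{\left(-2042,-339 \right)} - -2499634 = 74 - -2499634 = 74 + 2499634 = 2499708$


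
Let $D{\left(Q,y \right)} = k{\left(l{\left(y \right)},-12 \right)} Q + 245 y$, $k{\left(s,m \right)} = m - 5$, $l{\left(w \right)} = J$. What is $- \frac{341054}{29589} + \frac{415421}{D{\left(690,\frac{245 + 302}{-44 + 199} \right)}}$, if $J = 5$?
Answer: $- \frac{70846406671}{1423767729} \approx -49.76$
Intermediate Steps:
$l{\left(w \right)} = 5$
$k{\left(s,m \right)} = -5 + m$
$D{\left(Q,y \right)} = - 17 Q + 245 y$ ($D{\left(Q,y \right)} = \left(-5 - 12\right) Q + 245 y = - 17 Q + 245 y$)
$- \frac{341054}{29589} + \frac{415421}{D{\left(690,\frac{245 + 302}{-44 + 199} \right)}} = - \frac{341054}{29589} + \frac{415421}{\left(-17\right) 690 + 245 \frac{245 + 302}{-44 + 199}} = \left(-341054\right) \frac{1}{29589} + \frac{415421}{-11730 + 245 \cdot \frac{547}{155}} = - \frac{48722}{4227} + \frac{415421}{-11730 + 245 \cdot 547 \cdot \frac{1}{155}} = - \frac{48722}{4227} + \frac{415421}{-11730 + 245 \cdot \frac{547}{155}} = - \frac{48722}{4227} + \frac{415421}{-11730 + \frac{26803}{31}} = - \frac{48722}{4227} + \frac{415421}{- \frac{336827}{31}} = - \frac{48722}{4227} + 415421 \left(- \frac{31}{336827}\right) = - \frac{48722}{4227} - \frac{12878051}{336827} = - \frac{70846406671}{1423767729}$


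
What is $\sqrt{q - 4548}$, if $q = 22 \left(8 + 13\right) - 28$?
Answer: $11 i \sqrt{34} \approx 64.141 i$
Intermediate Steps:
$q = 434$ ($q = 22 \cdot 21 - 28 = 462 - 28 = 434$)
$\sqrt{q - 4548} = \sqrt{434 - 4548} = \sqrt{-4114} = 11 i \sqrt{34}$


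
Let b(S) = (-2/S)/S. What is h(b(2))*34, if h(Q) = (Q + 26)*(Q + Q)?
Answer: -867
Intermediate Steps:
b(S) = -2/S**2
h(Q) = 2*Q*(26 + Q) (h(Q) = (26 + Q)*(2*Q) = 2*Q*(26 + Q))
h(b(2))*34 = (2*(-2/2**2)*(26 - 2/2**2))*34 = (2*(-2*1/4)*(26 - 2*1/4))*34 = (2*(-1/2)*(26 - 1/2))*34 = (2*(-1/2)*(51/2))*34 = -51/2*34 = -867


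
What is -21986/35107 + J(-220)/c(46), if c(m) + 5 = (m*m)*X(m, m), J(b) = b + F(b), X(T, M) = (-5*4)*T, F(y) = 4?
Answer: -42793112738/68343674575 ≈ -0.62615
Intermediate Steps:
X(T, M) = -20*T
J(b) = 4 + b (J(b) = b + 4 = 4 + b)
c(m) = -5 - 20*m³ (c(m) = -5 + (m*m)*(-20*m) = -5 + m²*(-20*m) = -5 - 20*m³)
-21986/35107 + J(-220)/c(46) = -21986/35107 + (4 - 220)/(-5 - 20*46³) = -21986*1/35107 - 216/(-5 - 20*97336) = -21986/35107 - 216/(-5 - 1946720) = -21986/35107 - 216/(-1946725) = -21986/35107 - 216*(-1/1946725) = -21986/35107 + 216/1946725 = -42793112738/68343674575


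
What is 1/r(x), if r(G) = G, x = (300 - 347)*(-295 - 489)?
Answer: 1/36848 ≈ 2.7139e-5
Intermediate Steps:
x = 36848 (x = -47*(-784) = 36848)
1/r(x) = 1/36848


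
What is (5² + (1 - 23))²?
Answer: 9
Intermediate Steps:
(5² + (1 - 23))² = (25 - 22)² = 3² = 9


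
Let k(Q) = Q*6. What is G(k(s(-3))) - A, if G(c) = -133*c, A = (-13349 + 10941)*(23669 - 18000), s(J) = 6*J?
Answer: 13665316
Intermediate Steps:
k(Q) = 6*Q
A = -13650952 (A = -2408*5669 = -13650952)
G(k(s(-3))) - A = -798*6*(-3) - 1*(-13650952) = -798*(-18) + 13650952 = -133*(-108) + 13650952 = 14364 + 13650952 = 13665316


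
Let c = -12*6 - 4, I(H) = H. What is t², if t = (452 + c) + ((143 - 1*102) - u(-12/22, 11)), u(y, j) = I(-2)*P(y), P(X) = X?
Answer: 20930625/121 ≈ 1.7298e+5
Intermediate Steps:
u(y, j) = -2*y
c = -76 (c = -72 - 4 = -76)
t = 4575/11 (t = (452 - 76) + ((143 - 1*102) - (-2)*(-12/22)) = 376 + ((143 - 102) - (-2)*(-12*1/22)) = 376 + (41 - (-2)*(-6)/11) = 376 + (41 - 1*12/11) = 376 + (41 - 12/11) = 376 + 439/11 = 4575/11 ≈ 415.91)
t² = (4575/11)² = 20930625/121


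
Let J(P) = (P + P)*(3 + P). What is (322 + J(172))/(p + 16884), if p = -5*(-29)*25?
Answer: 60522/20509 ≈ 2.9510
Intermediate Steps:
J(P) = 2*P*(3 + P) (J(P) = (2*P)*(3 + P) = 2*P*(3 + P))
p = 3625 (p = 145*25 = 3625)
(322 + J(172))/(p + 16884) = (322 + 2*172*(3 + 172))/(3625 + 16884) = (322 + 2*172*175)/20509 = (322 + 60200)*(1/20509) = 60522*(1/20509) = 60522/20509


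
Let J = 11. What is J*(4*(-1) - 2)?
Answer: -66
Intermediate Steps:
J*(4*(-1) - 2) = 11*(4*(-1) - 2) = 11*(-4 - 2) = 11*(-6) = -66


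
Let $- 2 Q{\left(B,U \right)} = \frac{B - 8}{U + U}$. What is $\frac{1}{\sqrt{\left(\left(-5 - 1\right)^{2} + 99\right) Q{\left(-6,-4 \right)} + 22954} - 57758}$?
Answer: $- \frac{462064}{26687709825} - \frac{2 \sqrt{365374}}{26687709825} \approx -1.7359 \cdot 10^{-5}$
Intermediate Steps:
$Q{\left(B,U \right)} = - \frac{-8 + B}{4 U}$ ($Q{\left(B,U \right)} = - \frac{\left(B - 8\right) \frac{1}{U + U}}{2} = - \frac{\left(-8 + B\right) \frac{1}{2 U}}{2} = - \frac{\frac{1}{2} \frac{1}{U} \left(-8 + B\right)}{2} = - \frac{-8 + B}{4 U}$)
$\frac{1}{\sqrt{\left(\left(-5 - 1\right)^{2} + 99\right) Q{\left(-6,-4 \right)} + 22954} - 57758} = \frac{1}{\sqrt{\left(\left(-5 - 1\right)^{2} + 99\right) \frac{8 - -6}{4 \left(-4\right)} + 22954} - 57758} = \frac{1}{\sqrt{\left(\left(-6\right)^{2} + 99\right) \frac{1}{4} \left(- \frac{1}{4}\right) \left(8 + 6\right) + 22954} - 57758} = \frac{1}{\sqrt{\left(36 + 99\right) \frac{1}{4} \left(- \frac{1}{4}\right) 14 + 22954} - 57758} = \frac{1}{\sqrt{135 \left(- \frac{7}{8}\right) + 22954} - 57758} = \frac{1}{\sqrt{- \frac{945}{8} + 22954} - 57758} = \frac{1}{\sqrt{\frac{182687}{8}} - 57758} = \frac{1}{\frac{\sqrt{365374}}{4} - 57758} = \frac{1}{-57758 + \frac{\sqrt{365374}}{4}}$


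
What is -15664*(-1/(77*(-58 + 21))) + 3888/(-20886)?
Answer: -5124776/901579 ≈ -5.6842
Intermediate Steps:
-15664*(-1/(77*(-58 + 21))) + 3888/(-20886) = -15664/((-77*(-37))) + 3888*(-1/20886) = -15664/2849 - 648/3481 = -15664*1/2849 - 648/3481 = -1424/259 - 648/3481 = -5124776/901579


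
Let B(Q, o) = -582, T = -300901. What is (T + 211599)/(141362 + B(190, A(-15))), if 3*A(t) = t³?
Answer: -44651/70390 ≈ -0.63434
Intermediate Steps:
A(t) = t³/3
(T + 211599)/(141362 + B(190, A(-15))) = (-300901 + 211599)/(141362 - 582) = -89302/140780 = -89302*1/140780 = -44651/70390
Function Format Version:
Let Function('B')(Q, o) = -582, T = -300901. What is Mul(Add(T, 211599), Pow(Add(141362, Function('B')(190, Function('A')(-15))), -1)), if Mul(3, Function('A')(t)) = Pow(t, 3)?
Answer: Rational(-44651, 70390) ≈ -0.63434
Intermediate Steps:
Function('A')(t) = Mul(Rational(1, 3), Pow(t, 3))
Mul(Add(T, 211599), Pow(Add(141362, Function('B')(190, Function('A')(-15))), -1)) = Mul(Add(-300901, 211599), Pow(Add(141362, -582), -1)) = Mul(-89302, Pow(140780, -1)) = Mul(-89302, Rational(1, 140780)) = Rational(-44651, 70390)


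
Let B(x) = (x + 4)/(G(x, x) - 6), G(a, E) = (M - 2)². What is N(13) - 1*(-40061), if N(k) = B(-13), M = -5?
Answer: 1722614/43 ≈ 40061.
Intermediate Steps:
G(a, E) = 49 (G(a, E) = (-5 - 2)² = (-7)² = 49)
B(x) = 4/43 + x/43 (B(x) = (x + 4)/(49 - 6) = (4 + x)/43 = (4 + x)*(1/43) = 4/43 + x/43)
N(k) = -9/43 (N(k) = 4/43 + (1/43)*(-13) = 4/43 - 13/43 = -9/43)
N(13) - 1*(-40061) = -9/43 - 1*(-40061) = -9/43 + 40061 = 1722614/43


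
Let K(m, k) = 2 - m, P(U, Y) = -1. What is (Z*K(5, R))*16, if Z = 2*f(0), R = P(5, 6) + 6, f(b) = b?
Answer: 0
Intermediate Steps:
R = 5 (R = -1 + 6 = 5)
Z = 0 (Z = 2*0 = 0)
(Z*K(5, R))*16 = (0*(2 - 1*5))*16 = (0*(2 - 5))*16 = (0*(-3))*16 = 0*16 = 0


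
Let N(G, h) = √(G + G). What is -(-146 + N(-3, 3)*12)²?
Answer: -20452 + 3504*I*√6 ≈ -20452.0 + 8583.0*I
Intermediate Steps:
N(G, h) = √2*√G (N(G, h) = √(2*G) = √2*√G)
-(-146 + N(-3, 3)*12)² = -(-146 + (√2*√(-3))*12)² = -(-146 + (√2*(I*√3))*12)² = -(-146 + (I*√6)*12)² = -(-146 + 12*I*√6)²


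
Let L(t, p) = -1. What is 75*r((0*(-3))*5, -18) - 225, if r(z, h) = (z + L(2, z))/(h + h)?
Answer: -2675/12 ≈ -222.92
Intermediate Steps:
r(z, h) = (-1 + z)/(2*h) (r(z, h) = (z - 1)/(h + h) = (-1 + z)/((2*h)) = (-1 + z)*(1/(2*h)) = (-1 + z)/(2*h))
75*r((0*(-3))*5, -18) - 225 = 75*((½)*(-1 + (0*(-3))*5)/(-18)) - 225 = 75*((½)*(-1/18)*(-1 + 0*5)) - 225 = 75*((½)*(-1/18)*(-1 + 0)) - 225 = 75*((½)*(-1/18)*(-1)) - 225 = 75*(1/36) - 225 = 25/12 - 225 = -2675/12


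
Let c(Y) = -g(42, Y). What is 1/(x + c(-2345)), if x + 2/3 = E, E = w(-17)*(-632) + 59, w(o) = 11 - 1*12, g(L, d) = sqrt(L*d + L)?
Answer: 6213/5175073 + 36*I*sqrt(6153)/5175073 ≈ 0.0012006 + 0.00054567*I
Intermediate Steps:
g(L, d) = sqrt(L + L*d)
w(o) = -1 (w(o) = 11 - 12 = -1)
E = 691 (E = -1*(-632) + 59 = 632 + 59 = 691)
x = 2071/3 (x = -2/3 + 691 = 2071/3 ≈ 690.33)
c(Y) = -sqrt(42 + 42*Y) (c(Y) = -sqrt(42*(1 + Y)) = -sqrt(42 + 42*Y))
1/(x + c(-2345)) = 1/(2071/3 - sqrt(42 + 42*(-2345))) = 1/(2071/3 - sqrt(42 - 98490)) = 1/(2071/3 - sqrt(-98448)) = 1/(2071/3 - 4*I*sqrt(6153))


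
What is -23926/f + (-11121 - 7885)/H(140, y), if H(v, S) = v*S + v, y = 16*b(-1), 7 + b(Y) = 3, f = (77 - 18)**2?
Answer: -72433717/15351210 ≈ -4.7184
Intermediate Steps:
f = 3481 (f = 59**2 = 3481)
b(Y) = -4 (b(Y) = -7 + 3 = -4)
y = -64 (y = 16*(-4) = -64)
H(v, S) = v + S*v (H(v, S) = S*v + v = v + S*v)
-23926/f + (-11121 - 7885)/H(140, y) = -23926/3481 + (-11121 - 7885)/((140*(1 - 64))) = -23926*1/3481 - 19006/(140*(-63)) = -23926/3481 - 19006/(-8820) = -23926/3481 - 19006*(-1/8820) = -23926/3481 + 9503/4410 = -72433717/15351210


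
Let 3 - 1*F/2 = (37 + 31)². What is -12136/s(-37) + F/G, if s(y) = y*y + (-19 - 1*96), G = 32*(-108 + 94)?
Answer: 1538135/140448 ≈ 10.952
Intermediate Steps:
G = -448 (G = 32*(-14) = -448)
F = -9242 (F = 6 - 2*(37 + 31)² = 6 - 2*68² = 6 - 2*4624 = 6 - 9248 = -9242)
s(y) = -115 + y² (s(y) = y² + (-19 - 96) = y² - 115 = -115 + y²)
-12136/s(-37) + F/G = -12136/(-115 + (-37)²) - 9242/(-448) = -12136/(-115 + 1369) - 9242*(-1/448) = -12136/1254 + 4621/224 = -12136*1/1254 + 4621/224 = -6068/627 + 4621/224 = 1538135/140448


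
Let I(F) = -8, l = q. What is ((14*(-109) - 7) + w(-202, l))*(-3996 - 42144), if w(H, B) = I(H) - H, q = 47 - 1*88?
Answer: 61781460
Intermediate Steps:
q = -41 (q = 47 - 88 = -41)
l = -41
w(H, B) = -8 - H
((14*(-109) - 7) + w(-202, l))*(-3996 - 42144) = ((14*(-109) - 7) + (-8 - 1*(-202)))*(-3996 - 42144) = ((-1526 - 7) + (-8 + 202))*(-46140) = (-1533 + 194)*(-46140) = -1339*(-46140) = 61781460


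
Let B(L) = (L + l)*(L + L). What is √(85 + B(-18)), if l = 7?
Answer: √481 ≈ 21.932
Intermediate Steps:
B(L) = 2*L*(7 + L) (B(L) = (L + 7)*(L + L) = (7 + L)*(2*L) = 2*L*(7 + L))
√(85 + B(-18)) = √(85 + 2*(-18)*(7 - 18)) = √(85 + 2*(-18)*(-11)) = √(85 + 396) = √481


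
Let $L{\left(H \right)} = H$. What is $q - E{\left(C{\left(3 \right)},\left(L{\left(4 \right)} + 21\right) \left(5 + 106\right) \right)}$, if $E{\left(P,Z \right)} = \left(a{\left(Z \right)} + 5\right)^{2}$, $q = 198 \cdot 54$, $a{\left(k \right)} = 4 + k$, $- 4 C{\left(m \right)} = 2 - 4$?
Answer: $-7739964$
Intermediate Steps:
$C{\left(m \right)} = \frac{1}{2}$ ($C{\left(m \right)} = - \frac{2 - 4}{4} = \left(- \frac{1}{4}\right) \left(-2\right) = \frac{1}{2}$)
$q = 10692$
$E{\left(P,Z \right)} = \left(9 + Z\right)^{2}$ ($E{\left(P,Z \right)} = \left(\left(4 + Z\right) + 5\right)^{2} = \left(9 + Z\right)^{2}$)
$q - E{\left(C{\left(3 \right)},\left(L{\left(4 \right)} + 21\right) \left(5 + 106\right) \right)} = 10692 - \left(9 + \left(4 + 21\right) \left(5 + 106\right)\right)^{2} = 10692 - \left(9 + 25 \cdot 111\right)^{2} = 10692 - \left(9 + 2775\right)^{2} = 10692 - 2784^{2} = 10692 - 7750656 = -7739964$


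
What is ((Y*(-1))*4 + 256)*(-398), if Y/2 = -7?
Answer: -124176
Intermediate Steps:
Y = -14 (Y = 2*(-7) = -14)
((Y*(-1))*4 + 256)*(-398) = (-14*(-1)*4 + 256)*(-398) = (14*4 + 256)*(-398) = (56 + 256)*(-398) = 312*(-398) = -124176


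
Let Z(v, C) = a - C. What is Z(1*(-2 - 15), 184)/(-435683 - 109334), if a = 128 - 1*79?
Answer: 135/545017 ≈ 0.00024770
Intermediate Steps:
a = 49 (a = 128 - 79 = 49)
Z(v, C) = 49 - C
Z(1*(-2 - 15), 184)/(-435683 - 109334) = (49 - 1*184)/(-435683 - 109334) = (49 - 184)/(-545017) = -135*(-1/545017) = 135/545017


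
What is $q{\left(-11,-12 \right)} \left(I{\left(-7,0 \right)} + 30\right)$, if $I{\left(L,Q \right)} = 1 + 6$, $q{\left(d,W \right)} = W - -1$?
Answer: $-407$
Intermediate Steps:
$q{\left(d,W \right)} = 1 + W$ ($q{\left(d,W \right)} = W + 1 = 1 + W$)
$I{\left(L,Q \right)} = 7$
$q{\left(-11,-12 \right)} \left(I{\left(-7,0 \right)} + 30\right) = \left(1 - 12\right) \left(7 + 30\right) = \left(-11\right) 37 = -407$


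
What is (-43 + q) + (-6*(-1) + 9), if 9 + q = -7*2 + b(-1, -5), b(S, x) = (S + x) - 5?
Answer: -62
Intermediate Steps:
b(S, x) = -5 + S + x
q = -34 (q = -9 + (-7*2 + (-5 - 1 - 5)) = -9 + (-14 - 11) = -9 - 25 = -34)
(-43 + q) + (-6*(-1) + 9) = (-43 - 34) + (-6*(-1) + 9) = -77 + (6 + 9) = -77 + 15 = -62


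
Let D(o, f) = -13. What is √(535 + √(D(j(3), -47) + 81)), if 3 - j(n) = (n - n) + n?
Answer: √(535 + 2*√17) ≈ 23.308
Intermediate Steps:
j(n) = 3 - n (j(n) = 3 - ((n - n) + n) = 3 - (0 + n) = 3 - n)
√(535 + √(D(j(3), -47) + 81)) = √(535 + √(-13 + 81)) = √(535 + √68) = √(535 + 2*√17)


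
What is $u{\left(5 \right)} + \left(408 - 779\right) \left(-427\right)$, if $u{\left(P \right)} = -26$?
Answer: $158391$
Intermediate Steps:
$u{\left(5 \right)} + \left(408 - 779\right) \left(-427\right) = -26 + \left(408 - 779\right) \left(-427\right) = -26 - -158417 = -26 + 158417 = 158391$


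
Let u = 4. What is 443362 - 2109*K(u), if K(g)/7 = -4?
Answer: 502414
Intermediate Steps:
K(g) = -28 (K(g) = 7*(-4) = -28)
443362 - 2109*K(u) = 443362 - 2109*(-28) = 443362 + 59052 = 502414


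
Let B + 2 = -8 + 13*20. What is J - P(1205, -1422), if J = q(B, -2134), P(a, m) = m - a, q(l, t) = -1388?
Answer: 1239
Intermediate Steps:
B = 250 (B = -2 + (-8 + 13*20) = -2 + (-8 + 260) = -2 + 252 = 250)
J = -1388
J - P(1205, -1422) = -1388 - (-1422 - 1*1205) = -1388 - (-1422 - 1205) = -1388 - 1*(-2627) = -1388 + 2627 = 1239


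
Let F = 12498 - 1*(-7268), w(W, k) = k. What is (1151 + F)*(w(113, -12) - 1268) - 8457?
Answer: -26782217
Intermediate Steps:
F = 19766 (F = 12498 + 7268 = 19766)
(1151 + F)*(w(113, -12) - 1268) - 8457 = (1151 + 19766)*(-12 - 1268) - 8457 = 20917*(-1280) - 8457 = -26773760 - 8457 = -26782217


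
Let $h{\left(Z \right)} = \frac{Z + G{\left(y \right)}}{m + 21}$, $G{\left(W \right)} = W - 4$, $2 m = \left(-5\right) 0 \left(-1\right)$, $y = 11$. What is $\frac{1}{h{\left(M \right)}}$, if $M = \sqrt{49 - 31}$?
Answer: $\frac{147}{31} - \frac{63 \sqrt{2}}{31} \approx 1.8679$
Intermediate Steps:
$m = 0$ ($m = \frac{\left(-5\right) 0 \left(-1\right)}{2} = \frac{0 \left(-1\right)}{2} = \frac{1}{2} \cdot 0 = 0$)
$G{\left(W \right)} = -4 + W$
$M = 3 \sqrt{2}$ ($M = \sqrt{18} = 3 \sqrt{2} \approx 4.2426$)
$h{\left(Z \right)} = \frac{1}{3} + \frac{Z}{21}$ ($h{\left(Z \right)} = \frac{Z + \left(-4 + 11\right)}{0 + 21} = \frac{Z + 7}{21} = \left(7 + Z\right) \frac{1}{21} = \frac{1}{3} + \frac{Z}{21}$)
$\frac{1}{h{\left(M \right)}} = \frac{1}{\frac{1}{3} + \frac{3 \sqrt{2}}{21}} = \frac{1}{\frac{1}{3} + \frac{\sqrt{2}}{7}}$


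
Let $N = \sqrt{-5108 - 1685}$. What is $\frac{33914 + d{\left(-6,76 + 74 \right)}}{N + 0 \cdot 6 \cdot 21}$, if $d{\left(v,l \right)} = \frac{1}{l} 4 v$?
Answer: $- \frac{847846 i \sqrt{6793}}{169825} \approx - 411.48 i$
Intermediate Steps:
$N = i \sqrt{6793}$ ($N = \sqrt{-6793} = i \sqrt{6793} \approx 82.42 i$)
$d{\left(v,l \right)} = \frac{4 v}{l}$ ($d{\left(v,l \right)} = \frac{4}{l} v = \frac{4 v}{l}$)
$\frac{33914 + d{\left(-6,76 + 74 \right)}}{N + 0 \cdot 6 \cdot 21} = \frac{33914 + 4 \left(-6\right) \frac{1}{76 + 74}}{i \sqrt{6793} + 0 \cdot 6 \cdot 21} = \frac{33914 + 4 \left(-6\right) \frac{1}{150}}{i \sqrt{6793} + 0 \cdot 21} = \frac{33914 + 4 \left(-6\right) \frac{1}{150}}{i \sqrt{6793} + 0} = \frac{33914 - \frac{4}{25}}{i \sqrt{6793}} = \frac{847846 \left(- \frac{i \sqrt{6793}}{6793}\right)}{25} = - \frac{847846 i \sqrt{6793}}{169825}$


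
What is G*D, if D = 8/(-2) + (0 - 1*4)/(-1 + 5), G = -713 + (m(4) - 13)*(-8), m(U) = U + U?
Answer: 3365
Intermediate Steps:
m(U) = 2*U
G = -673 (G = -713 + (2*4 - 13)*(-8) = -713 + (8 - 13)*(-8) = -713 - 5*(-8) = -713 + 40 = -673)
D = -5 (D = -1/2*8 + (0 - 4)/4 = -4 - 4*1/4 = -4 - 1 = -5)
G*D = -673*(-5) = 3365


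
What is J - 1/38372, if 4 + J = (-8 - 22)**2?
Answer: 34381311/38372 ≈ 896.00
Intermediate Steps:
J = 896 (J = -4 + (-8 - 22)**2 = -4 + (-30)**2 = -4 + 900 = 896)
J - 1/38372 = 896 - 1/38372 = 34381311/38372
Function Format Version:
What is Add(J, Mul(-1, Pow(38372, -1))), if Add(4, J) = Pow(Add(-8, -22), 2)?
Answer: Rational(34381311, 38372) ≈ 896.00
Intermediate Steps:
J = 896 (J = Add(-4, Pow(Add(-8, -22), 2)) = Add(-4, Pow(-30, 2)) = Add(-4, 900) = 896)
Add(J, Mul(-1, Pow(38372, -1))) = Add(896, Mul(-1, Pow(38372, -1))) = Add(896, Mul(-1, Rational(1, 38372))) = Add(896, Rational(-1, 38372)) = Rational(34381311, 38372)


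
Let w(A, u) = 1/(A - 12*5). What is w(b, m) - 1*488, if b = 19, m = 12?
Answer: -20009/41 ≈ -488.02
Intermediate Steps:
w(A, u) = 1/(-60 + A) (w(A, u) = 1/(A - 60) = 1/(-60 + A))
w(b, m) - 1*488 = 1/(-60 + 19) - 1*488 = 1/(-41) - 488 = -1/41 - 488 = -20009/41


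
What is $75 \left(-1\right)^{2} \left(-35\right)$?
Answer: $-2625$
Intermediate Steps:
$75 \left(-1\right)^{2} \left(-35\right) = 75 \cdot 1 \left(-35\right) = 75 \left(-35\right) = -2625$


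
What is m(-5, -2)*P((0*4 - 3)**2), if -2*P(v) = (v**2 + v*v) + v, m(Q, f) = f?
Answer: 171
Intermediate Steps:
P(v) = -v**2 - v/2 (P(v) = -((v**2 + v*v) + v)/2 = -((v**2 + v**2) + v)/2 = -(2*v**2 + v)/2 = -(v + 2*v**2)/2 = -v**2 - v/2)
m(-5, -2)*P((0*4 - 3)**2) = -(-2)*(0*4 - 3)**2*(1/2 + (0*4 - 3)**2) = -(-2)*(0 - 3)**2*(1/2 + (0 - 3)**2) = -(-2)*(-3)**2*(1/2 + (-3)**2) = -(-2)*9*(1/2 + 9) = -(-2)*9*19/2 = -2*(-171/2) = 171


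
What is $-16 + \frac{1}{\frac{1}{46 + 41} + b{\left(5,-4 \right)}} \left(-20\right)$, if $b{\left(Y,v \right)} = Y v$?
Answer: $- \frac{26084}{1739} \approx -14.999$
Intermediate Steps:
$-16 + \frac{1}{\frac{1}{46 + 41} + b{\left(5,-4 \right)}} \left(-20\right) = -16 + \frac{1}{\frac{1}{46 + 41} + 5 \left(-4\right)} \left(-20\right) = -16 + \frac{1}{\frac{1}{87} - 20} \left(-20\right) = -16 + \frac{1}{- \frac{1739}{87}} \left(-20\right) = -16 - - \frac{1740}{1739} = -16 + \frac{1740}{1739} = - \frac{26084}{1739}$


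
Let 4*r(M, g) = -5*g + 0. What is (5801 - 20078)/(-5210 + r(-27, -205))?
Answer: 19036/6605 ≈ 2.8821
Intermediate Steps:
r(M, g) = -5*g/4 (r(M, g) = (-5*g + 0)/4 = (-5*g)/4 = -5*g/4)
(5801 - 20078)/(-5210 + r(-27, -205)) = (5801 - 20078)/(-5210 - 5/4*(-205)) = -14277/(-5210 + 1025/4) = -14277/(-19815/4) = -14277*(-4/19815) = 19036/6605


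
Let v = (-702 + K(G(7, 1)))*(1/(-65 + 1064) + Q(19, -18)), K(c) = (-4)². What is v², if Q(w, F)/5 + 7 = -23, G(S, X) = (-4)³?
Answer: 10567102731259396/998001 ≈ 1.0588e+10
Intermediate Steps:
G(S, X) = -64
Q(w, F) = -150 (Q(w, F) = -35 + 5*(-23) = -35 - 115 = -150)
K(c) = 16
v = 102796414/999 (v = (-702 + 16)*(1/(-65 + 1064) - 150) = -686*(1/999 - 150) = -686*(-149849/999) = 102796414/999 ≈ 1.0290e+5)
v² = (102796414/999)² = 10567102731259396/998001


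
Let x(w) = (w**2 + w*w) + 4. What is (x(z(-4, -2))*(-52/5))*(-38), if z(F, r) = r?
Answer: 23712/5 ≈ 4742.4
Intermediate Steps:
x(w) = 4 + 2*w**2 (x(w) = (w**2 + w**2) + 4 = 2*w**2 + 4 = 4 + 2*w**2)
(x(z(-4, -2))*(-52/5))*(-38) = ((4 + 2*(-2)**2)*(-52/5))*(-38) = ((4 + 2*4)*(-52*1/5))*(-38) = ((4 + 8)*(-52/5))*(-38) = (12*(-52/5))*(-38) = -624/5*(-38) = 23712/5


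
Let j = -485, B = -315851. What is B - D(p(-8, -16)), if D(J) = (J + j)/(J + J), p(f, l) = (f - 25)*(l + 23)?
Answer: -72961939/231 ≈ -3.1585e+5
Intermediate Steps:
p(f, l) = (-25 + f)*(23 + l)
D(J) = (-485 + J)/(2*J) (D(J) = (J - 485)/(J + J) = (-485 + J)/((2*J)) = (-485 + J)*(1/(2*J)) = (-485 + J)/(2*J))
B - D(p(-8, -16)) = -315851 - (-485 + (-575 - 25*(-16) + 23*(-8) - 8*(-16)))/(2*(-575 - 25*(-16) + 23*(-8) - 8*(-16))) = -315851 - (-485 + (-575 + 400 - 184 + 128))/(2*(-575 + 400 - 184 + 128)) = -315851 - (-485 - 231)/(2*(-231)) = -315851 - (-1)*(-716)/(2*231) = -315851 - 1*358/231 = -315851 - 358/231 = -72961939/231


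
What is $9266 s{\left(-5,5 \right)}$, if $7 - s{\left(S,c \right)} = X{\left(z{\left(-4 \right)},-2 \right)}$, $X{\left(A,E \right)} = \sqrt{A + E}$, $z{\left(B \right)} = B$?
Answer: $64862 - 9266 i \sqrt{6} \approx 64862.0 - 22697.0 i$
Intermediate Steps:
$s{\left(S,c \right)} = 7 - i \sqrt{6}$ ($s{\left(S,c \right)} = 7 - \sqrt{-4 - 2} = 7 - \sqrt{-6} = 7 - i \sqrt{6}$)
$9266 s{\left(-5,5 \right)} = 9266 \left(7 - i \sqrt{6}\right) = 64862 - 9266 i \sqrt{6}$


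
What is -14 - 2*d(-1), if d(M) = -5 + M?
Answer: -2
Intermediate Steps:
-14 - 2*d(-1) = -14 - 2*(-5 - 1) = -14 - 2*(-6) = -14 + 12 = -2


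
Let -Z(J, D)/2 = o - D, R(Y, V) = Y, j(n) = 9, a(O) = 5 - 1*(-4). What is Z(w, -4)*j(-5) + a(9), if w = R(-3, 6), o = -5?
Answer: 27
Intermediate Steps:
a(O) = 9 (a(O) = 5 + 4 = 9)
w = -3
Z(J, D) = 10 + 2*D (Z(J, D) = -2*(-5 - D) = 10 + 2*D)
Z(w, -4)*j(-5) + a(9) = (10 + 2*(-4))*9 + 9 = (10 - 8)*9 + 9 = 2*9 + 9 = 18 + 9 = 27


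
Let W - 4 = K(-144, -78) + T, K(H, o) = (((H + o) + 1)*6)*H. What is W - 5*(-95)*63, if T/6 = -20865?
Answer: 95683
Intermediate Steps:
T = -125190 (T = 6*(-20865) = -125190)
K(H, o) = H*(6 + 6*H + 6*o) (K(H, o) = ((1 + H + o)*6)*H = (6 + 6*H + 6*o)*H = H*(6 + 6*H + 6*o))
W = 65758 (W = 4 + (6*(-144)*(1 - 144 - 78) - 125190) = 4 + (6*(-144)*(-221) - 125190) = 4 + (190944 - 125190) = 4 + 65754 = 65758)
W - 5*(-95)*63 = 65758 - 5*(-95)*63 = 65758 + 475*63 = 65758 + 29925 = 95683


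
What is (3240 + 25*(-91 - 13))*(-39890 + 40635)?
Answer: 476800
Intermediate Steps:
(3240 + 25*(-91 - 13))*(-39890 + 40635) = (3240 + 25*(-104))*745 = (3240 - 2600)*745 = 640*745 = 476800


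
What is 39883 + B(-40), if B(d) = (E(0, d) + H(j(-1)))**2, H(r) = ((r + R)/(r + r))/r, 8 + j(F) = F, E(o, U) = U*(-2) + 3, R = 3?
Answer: 34092307/729 ≈ 46766.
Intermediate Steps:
E(o, U) = 3 - 2*U (E(o, U) = -2*U + 3 = 3 - 2*U)
j(F) = -8 + F
H(r) = (3 + r)/(2*r**2) (H(r) = ((r + 3)/(r + r))/r = ((3 + r)/((2*r)))/r = ((3 + r)*(1/(2*r)))/r = ((3 + r)/(2*r))/r = (3 + r)/(2*r**2))
B(d) = (80/27 - 2*d)**2 (B(d) = ((3 - 2*d) + (3 + (-8 - 1))/(2*(-8 - 1)**2))**2 = ((3 - 2*d) + (1/2)*(3 - 9)/(-9)**2)**2 = ((3 - 2*d) + (1/2)*(1/81)*(-6))**2 = ((3 - 2*d) - 1/27)**2 = (80/27 - 2*d)**2)
39883 + B(-40) = 39883 + 4*(40 - 27*(-40))**2/729 = 39883 + 4*(40 + 1080)**2/729 = 39883 + (4/729)*1120**2 = 39883 + (4/729)*1254400 = 39883 + 5017600/729 = 34092307/729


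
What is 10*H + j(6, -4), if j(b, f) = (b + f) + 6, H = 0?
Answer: 8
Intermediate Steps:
j(b, f) = 6 + b + f
10*H + j(6, -4) = 10*0 + (6 + 6 - 4) = 0 + 8 = 8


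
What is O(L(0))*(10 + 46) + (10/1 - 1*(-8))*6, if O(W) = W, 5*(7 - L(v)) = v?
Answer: 500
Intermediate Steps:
L(v) = 7 - v/5
O(L(0))*(10 + 46) + (10/1 - 1*(-8))*6 = (7 - ⅕*0)*(10 + 46) + (10/1 - 1*(-8))*6 = (7 + 0)*56 + (10*1 + 8)*6 = 7*56 + (10 + 8)*6 = 392 + 18*6 = 392 + 108 = 500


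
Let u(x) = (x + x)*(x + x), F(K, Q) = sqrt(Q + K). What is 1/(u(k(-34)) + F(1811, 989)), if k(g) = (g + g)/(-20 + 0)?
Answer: -7225/103416 + 3125*sqrt(7)/103416 ≈ 0.010085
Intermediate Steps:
F(K, Q) = sqrt(K + Q)
k(g) = -g/10 (k(g) = (2*g)/(-20) = (2*g)*(-1/20) = -g/10)
u(x) = 4*x**2 (u(x) = (2*x)*(2*x) = 4*x**2)
1/(u(k(-34)) + F(1811, 989)) = 1/(4*(-1/10*(-34))**2 + sqrt(1811 + 989)) = 1/(4*(17/5)**2 + sqrt(2800)) = 1/(4*(289/25) + 20*sqrt(7)) = 1/(1156/25 + 20*sqrt(7))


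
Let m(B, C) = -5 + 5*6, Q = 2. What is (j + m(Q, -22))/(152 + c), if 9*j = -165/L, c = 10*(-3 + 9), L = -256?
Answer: 19255/162816 ≈ 0.11826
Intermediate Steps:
m(B, C) = 25 (m(B, C) = -5 + 30 = 25)
c = 60 (c = 10*6 = 60)
j = 55/768 (j = (-165/(-256))/9 = (-165*(-1/256))/9 = (⅑)*(165/256) = 55/768 ≈ 0.071615)
(j + m(Q, -22))/(152 + c) = (55/768 + 25)/(152 + 60) = (19255/768)/212 = (19255/768)*(1/212) = 19255/162816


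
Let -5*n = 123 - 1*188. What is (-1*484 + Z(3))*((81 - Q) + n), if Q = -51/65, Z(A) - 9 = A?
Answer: -2907992/65 ≈ -44738.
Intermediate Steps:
Z(A) = 9 + A
Q = -51/65 (Q = -51*1/65 = -51/65 ≈ -0.78462)
n = 13 (n = -(123 - 1*188)/5 = -(123 - 188)/5 = -⅕*(-65) = 13)
(-1*484 + Z(3))*((81 - Q) + n) = (-1*484 + (9 + 3))*((81 - 1*(-51/65)) + 13) = (-484 + 12)*((81 + 51/65) + 13) = -472*(5316/65 + 13) = -472*6161/65 = -2907992/65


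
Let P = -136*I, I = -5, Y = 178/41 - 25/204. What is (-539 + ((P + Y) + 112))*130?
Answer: 139839635/4182 ≈ 33438.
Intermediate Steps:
Y = 35287/8364 (Y = 178*(1/41) - 25*1/204 = 178/41 - 25/204 = 35287/8364 ≈ 4.2189)
P = 680 (P = -136*(-5) = 680)
(-539 + ((P + Y) + 112))*130 = (-539 + ((680 + 35287/8364) + 112))*130 = (-539 + (5722807/8364 + 112))*130 = (-539 + 6659575/8364)*130 = (2151379/8364)*130 = 139839635/4182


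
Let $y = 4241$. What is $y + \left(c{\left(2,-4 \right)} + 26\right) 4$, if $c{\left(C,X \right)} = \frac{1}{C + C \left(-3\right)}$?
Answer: $4344$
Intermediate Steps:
$c{\left(C,X \right)} = - \frac{1}{2 C}$ ($c{\left(C,X \right)} = \frac{1}{C - 3 C} = \frac{1}{\left(-2\right) C} = - \frac{1}{2 C}$)
$y + \left(c{\left(2,-4 \right)} + 26\right) 4 = 4241 + \left(- \frac{1}{2 \cdot 2} + 26\right) 4 = 4241 + \left(\left(- \frac{1}{2}\right) \frac{1}{2} + 26\right) 4 = 4241 + \left(- \frac{1}{4} + 26\right) 4 = 4241 + \frac{103}{4} \cdot 4 = 4241 + 103 = 4344$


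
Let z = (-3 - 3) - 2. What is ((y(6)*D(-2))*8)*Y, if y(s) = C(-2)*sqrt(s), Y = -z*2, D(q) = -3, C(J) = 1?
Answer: -384*sqrt(6) ≈ -940.60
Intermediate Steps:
z = -8 (z = -6 - 2 = -8)
Y = 16 (Y = -1*(-8)*2 = 8*2 = 16)
y(s) = sqrt(s) (y(s) = 1*sqrt(s) = sqrt(s))
((y(6)*D(-2))*8)*Y = ((sqrt(6)*(-3))*8)*16 = (-3*sqrt(6)*8)*16 = -24*sqrt(6)*16 = -384*sqrt(6)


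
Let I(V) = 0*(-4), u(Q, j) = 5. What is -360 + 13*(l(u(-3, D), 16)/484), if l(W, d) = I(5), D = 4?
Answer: -360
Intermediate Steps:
I(V) = 0
l(W, d) = 0
-360 + 13*(l(u(-3, D), 16)/484) = -360 + 13*(0/484) = -360 + 13*(0*(1/484)) = -360 + 13*0 = -360 + 0 = -360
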